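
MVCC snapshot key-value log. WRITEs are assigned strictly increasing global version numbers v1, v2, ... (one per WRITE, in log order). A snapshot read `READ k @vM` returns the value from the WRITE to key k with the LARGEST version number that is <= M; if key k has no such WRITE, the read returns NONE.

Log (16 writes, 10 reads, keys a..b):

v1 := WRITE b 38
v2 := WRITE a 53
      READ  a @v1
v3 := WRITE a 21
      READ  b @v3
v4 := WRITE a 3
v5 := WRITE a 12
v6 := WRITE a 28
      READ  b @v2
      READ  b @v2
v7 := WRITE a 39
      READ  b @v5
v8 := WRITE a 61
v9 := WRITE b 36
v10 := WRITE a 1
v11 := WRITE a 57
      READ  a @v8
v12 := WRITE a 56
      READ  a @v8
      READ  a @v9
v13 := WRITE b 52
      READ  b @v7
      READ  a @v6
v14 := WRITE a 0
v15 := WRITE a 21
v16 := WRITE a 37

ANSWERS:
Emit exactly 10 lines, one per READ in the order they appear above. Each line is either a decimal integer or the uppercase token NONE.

Answer: NONE
38
38
38
38
61
61
61
38
28

Derivation:
v1: WRITE b=38  (b history now [(1, 38)])
v2: WRITE a=53  (a history now [(2, 53)])
READ a @v1: history=[(2, 53)] -> no version <= 1 -> NONE
v3: WRITE a=21  (a history now [(2, 53), (3, 21)])
READ b @v3: history=[(1, 38)] -> pick v1 -> 38
v4: WRITE a=3  (a history now [(2, 53), (3, 21), (4, 3)])
v5: WRITE a=12  (a history now [(2, 53), (3, 21), (4, 3), (5, 12)])
v6: WRITE a=28  (a history now [(2, 53), (3, 21), (4, 3), (5, 12), (6, 28)])
READ b @v2: history=[(1, 38)] -> pick v1 -> 38
READ b @v2: history=[(1, 38)] -> pick v1 -> 38
v7: WRITE a=39  (a history now [(2, 53), (3, 21), (4, 3), (5, 12), (6, 28), (7, 39)])
READ b @v5: history=[(1, 38)] -> pick v1 -> 38
v8: WRITE a=61  (a history now [(2, 53), (3, 21), (4, 3), (5, 12), (6, 28), (7, 39), (8, 61)])
v9: WRITE b=36  (b history now [(1, 38), (9, 36)])
v10: WRITE a=1  (a history now [(2, 53), (3, 21), (4, 3), (5, 12), (6, 28), (7, 39), (8, 61), (10, 1)])
v11: WRITE a=57  (a history now [(2, 53), (3, 21), (4, 3), (5, 12), (6, 28), (7, 39), (8, 61), (10, 1), (11, 57)])
READ a @v8: history=[(2, 53), (3, 21), (4, 3), (5, 12), (6, 28), (7, 39), (8, 61), (10, 1), (11, 57)] -> pick v8 -> 61
v12: WRITE a=56  (a history now [(2, 53), (3, 21), (4, 3), (5, 12), (6, 28), (7, 39), (8, 61), (10, 1), (11, 57), (12, 56)])
READ a @v8: history=[(2, 53), (3, 21), (4, 3), (5, 12), (6, 28), (7, 39), (8, 61), (10, 1), (11, 57), (12, 56)] -> pick v8 -> 61
READ a @v9: history=[(2, 53), (3, 21), (4, 3), (5, 12), (6, 28), (7, 39), (8, 61), (10, 1), (11, 57), (12, 56)] -> pick v8 -> 61
v13: WRITE b=52  (b history now [(1, 38), (9, 36), (13, 52)])
READ b @v7: history=[(1, 38), (9, 36), (13, 52)] -> pick v1 -> 38
READ a @v6: history=[(2, 53), (3, 21), (4, 3), (5, 12), (6, 28), (7, 39), (8, 61), (10, 1), (11, 57), (12, 56)] -> pick v6 -> 28
v14: WRITE a=0  (a history now [(2, 53), (3, 21), (4, 3), (5, 12), (6, 28), (7, 39), (8, 61), (10, 1), (11, 57), (12, 56), (14, 0)])
v15: WRITE a=21  (a history now [(2, 53), (3, 21), (4, 3), (5, 12), (6, 28), (7, 39), (8, 61), (10, 1), (11, 57), (12, 56), (14, 0), (15, 21)])
v16: WRITE a=37  (a history now [(2, 53), (3, 21), (4, 3), (5, 12), (6, 28), (7, 39), (8, 61), (10, 1), (11, 57), (12, 56), (14, 0), (15, 21), (16, 37)])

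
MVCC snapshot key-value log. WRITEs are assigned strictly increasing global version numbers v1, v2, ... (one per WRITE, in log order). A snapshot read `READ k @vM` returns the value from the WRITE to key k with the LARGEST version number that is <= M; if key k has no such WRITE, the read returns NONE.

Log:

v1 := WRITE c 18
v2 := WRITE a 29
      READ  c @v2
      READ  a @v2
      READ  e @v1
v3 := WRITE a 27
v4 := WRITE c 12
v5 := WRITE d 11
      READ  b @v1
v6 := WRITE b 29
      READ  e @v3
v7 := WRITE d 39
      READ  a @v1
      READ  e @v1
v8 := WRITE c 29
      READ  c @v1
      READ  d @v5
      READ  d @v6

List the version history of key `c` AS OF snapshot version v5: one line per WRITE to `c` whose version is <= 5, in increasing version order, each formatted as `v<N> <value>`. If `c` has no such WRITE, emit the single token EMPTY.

Answer: v1 18
v4 12

Derivation:
Scan writes for key=c with version <= 5:
  v1 WRITE c 18 -> keep
  v2 WRITE a 29 -> skip
  v3 WRITE a 27 -> skip
  v4 WRITE c 12 -> keep
  v5 WRITE d 11 -> skip
  v6 WRITE b 29 -> skip
  v7 WRITE d 39 -> skip
  v8 WRITE c 29 -> drop (> snap)
Collected: [(1, 18), (4, 12)]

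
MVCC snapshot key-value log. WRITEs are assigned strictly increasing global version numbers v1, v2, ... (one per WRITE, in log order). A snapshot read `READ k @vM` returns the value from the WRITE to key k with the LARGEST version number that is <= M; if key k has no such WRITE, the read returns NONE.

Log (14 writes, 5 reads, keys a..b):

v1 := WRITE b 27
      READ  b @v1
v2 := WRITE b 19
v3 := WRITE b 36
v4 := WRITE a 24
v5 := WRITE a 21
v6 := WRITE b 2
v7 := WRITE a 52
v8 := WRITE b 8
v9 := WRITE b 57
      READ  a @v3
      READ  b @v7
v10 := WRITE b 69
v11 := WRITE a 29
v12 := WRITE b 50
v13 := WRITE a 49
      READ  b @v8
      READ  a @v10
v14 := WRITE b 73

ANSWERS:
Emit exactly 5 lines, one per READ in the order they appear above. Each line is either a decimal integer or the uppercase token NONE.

Answer: 27
NONE
2
8
52

Derivation:
v1: WRITE b=27  (b history now [(1, 27)])
READ b @v1: history=[(1, 27)] -> pick v1 -> 27
v2: WRITE b=19  (b history now [(1, 27), (2, 19)])
v3: WRITE b=36  (b history now [(1, 27), (2, 19), (3, 36)])
v4: WRITE a=24  (a history now [(4, 24)])
v5: WRITE a=21  (a history now [(4, 24), (5, 21)])
v6: WRITE b=2  (b history now [(1, 27), (2, 19), (3, 36), (6, 2)])
v7: WRITE a=52  (a history now [(4, 24), (5, 21), (7, 52)])
v8: WRITE b=8  (b history now [(1, 27), (2, 19), (3, 36), (6, 2), (8, 8)])
v9: WRITE b=57  (b history now [(1, 27), (2, 19), (3, 36), (6, 2), (8, 8), (9, 57)])
READ a @v3: history=[(4, 24), (5, 21), (7, 52)] -> no version <= 3 -> NONE
READ b @v7: history=[(1, 27), (2, 19), (3, 36), (6, 2), (8, 8), (9, 57)] -> pick v6 -> 2
v10: WRITE b=69  (b history now [(1, 27), (2, 19), (3, 36), (6, 2), (8, 8), (9, 57), (10, 69)])
v11: WRITE a=29  (a history now [(4, 24), (5, 21), (7, 52), (11, 29)])
v12: WRITE b=50  (b history now [(1, 27), (2, 19), (3, 36), (6, 2), (8, 8), (9, 57), (10, 69), (12, 50)])
v13: WRITE a=49  (a history now [(4, 24), (5, 21), (7, 52), (11, 29), (13, 49)])
READ b @v8: history=[(1, 27), (2, 19), (3, 36), (6, 2), (8, 8), (9, 57), (10, 69), (12, 50)] -> pick v8 -> 8
READ a @v10: history=[(4, 24), (5, 21), (7, 52), (11, 29), (13, 49)] -> pick v7 -> 52
v14: WRITE b=73  (b history now [(1, 27), (2, 19), (3, 36), (6, 2), (8, 8), (9, 57), (10, 69), (12, 50), (14, 73)])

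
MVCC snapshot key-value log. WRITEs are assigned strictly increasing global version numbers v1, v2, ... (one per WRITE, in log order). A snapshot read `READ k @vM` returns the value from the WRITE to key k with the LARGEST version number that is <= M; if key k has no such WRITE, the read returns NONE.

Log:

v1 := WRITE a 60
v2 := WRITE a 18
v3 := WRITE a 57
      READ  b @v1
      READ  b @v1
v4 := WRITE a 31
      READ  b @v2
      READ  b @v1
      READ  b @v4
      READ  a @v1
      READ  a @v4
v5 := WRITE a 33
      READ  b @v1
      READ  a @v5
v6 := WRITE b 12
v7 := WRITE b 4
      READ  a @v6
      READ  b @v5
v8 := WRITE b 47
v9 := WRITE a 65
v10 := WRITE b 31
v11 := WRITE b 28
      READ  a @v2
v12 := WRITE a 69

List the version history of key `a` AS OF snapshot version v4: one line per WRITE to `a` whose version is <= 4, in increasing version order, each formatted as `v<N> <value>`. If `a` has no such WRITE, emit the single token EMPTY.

Scan writes for key=a with version <= 4:
  v1 WRITE a 60 -> keep
  v2 WRITE a 18 -> keep
  v3 WRITE a 57 -> keep
  v4 WRITE a 31 -> keep
  v5 WRITE a 33 -> drop (> snap)
  v6 WRITE b 12 -> skip
  v7 WRITE b 4 -> skip
  v8 WRITE b 47 -> skip
  v9 WRITE a 65 -> drop (> snap)
  v10 WRITE b 31 -> skip
  v11 WRITE b 28 -> skip
  v12 WRITE a 69 -> drop (> snap)
Collected: [(1, 60), (2, 18), (3, 57), (4, 31)]

Answer: v1 60
v2 18
v3 57
v4 31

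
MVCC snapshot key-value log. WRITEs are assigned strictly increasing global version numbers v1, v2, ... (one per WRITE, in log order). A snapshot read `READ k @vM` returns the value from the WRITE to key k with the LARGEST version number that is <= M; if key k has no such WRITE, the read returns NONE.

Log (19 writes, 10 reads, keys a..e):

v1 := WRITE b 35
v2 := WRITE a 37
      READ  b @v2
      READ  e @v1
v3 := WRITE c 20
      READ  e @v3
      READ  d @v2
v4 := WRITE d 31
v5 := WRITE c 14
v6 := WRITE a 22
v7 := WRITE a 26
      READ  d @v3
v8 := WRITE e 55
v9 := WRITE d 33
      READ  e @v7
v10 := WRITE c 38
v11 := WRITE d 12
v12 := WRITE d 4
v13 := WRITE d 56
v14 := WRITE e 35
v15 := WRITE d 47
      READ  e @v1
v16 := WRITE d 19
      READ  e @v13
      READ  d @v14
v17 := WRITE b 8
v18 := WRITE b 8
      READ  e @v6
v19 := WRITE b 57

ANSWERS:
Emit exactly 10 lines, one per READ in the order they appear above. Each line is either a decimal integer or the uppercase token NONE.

Answer: 35
NONE
NONE
NONE
NONE
NONE
NONE
55
56
NONE

Derivation:
v1: WRITE b=35  (b history now [(1, 35)])
v2: WRITE a=37  (a history now [(2, 37)])
READ b @v2: history=[(1, 35)] -> pick v1 -> 35
READ e @v1: history=[] -> no version <= 1 -> NONE
v3: WRITE c=20  (c history now [(3, 20)])
READ e @v3: history=[] -> no version <= 3 -> NONE
READ d @v2: history=[] -> no version <= 2 -> NONE
v4: WRITE d=31  (d history now [(4, 31)])
v5: WRITE c=14  (c history now [(3, 20), (5, 14)])
v6: WRITE a=22  (a history now [(2, 37), (6, 22)])
v7: WRITE a=26  (a history now [(2, 37), (6, 22), (7, 26)])
READ d @v3: history=[(4, 31)] -> no version <= 3 -> NONE
v8: WRITE e=55  (e history now [(8, 55)])
v9: WRITE d=33  (d history now [(4, 31), (9, 33)])
READ e @v7: history=[(8, 55)] -> no version <= 7 -> NONE
v10: WRITE c=38  (c history now [(3, 20), (5, 14), (10, 38)])
v11: WRITE d=12  (d history now [(4, 31), (9, 33), (11, 12)])
v12: WRITE d=4  (d history now [(4, 31), (9, 33), (11, 12), (12, 4)])
v13: WRITE d=56  (d history now [(4, 31), (9, 33), (11, 12), (12, 4), (13, 56)])
v14: WRITE e=35  (e history now [(8, 55), (14, 35)])
v15: WRITE d=47  (d history now [(4, 31), (9, 33), (11, 12), (12, 4), (13, 56), (15, 47)])
READ e @v1: history=[(8, 55), (14, 35)] -> no version <= 1 -> NONE
v16: WRITE d=19  (d history now [(4, 31), (9, 33), (11, 12), (12, 4), (13, 56), (15, 47), (16, 19)])
READ e @v13: history=[(8, 55), (14, 35)] -> pick v8 -> 55
READ d @v14: history=[(4, 31), (9, 33), (11, 12), (12, 4), (13, 56), (15, 47), (16, 19)] -> pick v13 -> 56
v17: WRITE b=8  (b history now [(1, 35), (17, 8)])
v18: WRITE b=8  (b history now [(1, 35), (17, 8), (18, 8)])
READ e @v6: history=[(8, 55), (14, 35)] -> no version <= 6 -> NONE
v19: WRITE b=57  (b history now [(1, 35), (17, 8), (18, 8), (19, 57)])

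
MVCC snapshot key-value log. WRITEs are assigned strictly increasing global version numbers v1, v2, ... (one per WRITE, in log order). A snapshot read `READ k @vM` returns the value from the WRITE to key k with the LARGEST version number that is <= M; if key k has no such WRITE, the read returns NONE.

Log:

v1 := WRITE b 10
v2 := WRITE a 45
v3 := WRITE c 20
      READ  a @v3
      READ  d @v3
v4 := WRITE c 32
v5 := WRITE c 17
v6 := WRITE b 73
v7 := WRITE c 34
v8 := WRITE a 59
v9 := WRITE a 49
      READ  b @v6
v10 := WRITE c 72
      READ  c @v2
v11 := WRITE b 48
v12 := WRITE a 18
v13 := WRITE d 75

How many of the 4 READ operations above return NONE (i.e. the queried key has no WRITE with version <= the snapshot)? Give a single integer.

v1: WRITE b=10  (b history now [(1, 10)])
v2: WRITE a=45  (a history now [(2, 45)])
v3: WRITE c=20  (c history now [(3, 20)])
READ a @v3: history=[(2, 45)] -> pick v2 -> 45
READ d @v3: history=[] -> no version <= 3 -> NONE
v4: WRITE c=32  (c history now [(3, 20), (4, 32)])
v5: WRITE c=17  (c history now [(3, 20), (4, 32), (5, 17)])
v6: WRITE b=73  (b history now [(1, 10), (6, 73)])
v7: WRITE c=34  (c history now [(3, 20), (4, 32), (5, 17), (7, 34)])
v8: WRITE a=59  (a history now [(2, 45), (8, 59)])
v9: WRITE a=49  (a history now [(2, 45), (8, 59), (9, 49)])
READ b @v6: history=[(1, 10), (6, 73)] -> pick v6 -> 73
v10: WRITE c=72  (c history now [(3, 20), (4, 32), (5, 17), (7, 34), (10, 72)])
READ c @v2: history=[(3, 20), (4, 32), (5, 17), (7, 34), (10, 72)] -> no version <= 2 -> NONE
v11: WRITE b=48  (b history now [(1, 10), (6, 73), (11, 48)])
v12: WRITE a=18  (a history now [(2, 45), (8, 59), (9, 49), (12, 18)])
v13: WRITE d=75  (d history now [(13, 75)])
Read results in order: ['45', 'NONE', '73', 'NONE']
NONE count = 2

Answer: 2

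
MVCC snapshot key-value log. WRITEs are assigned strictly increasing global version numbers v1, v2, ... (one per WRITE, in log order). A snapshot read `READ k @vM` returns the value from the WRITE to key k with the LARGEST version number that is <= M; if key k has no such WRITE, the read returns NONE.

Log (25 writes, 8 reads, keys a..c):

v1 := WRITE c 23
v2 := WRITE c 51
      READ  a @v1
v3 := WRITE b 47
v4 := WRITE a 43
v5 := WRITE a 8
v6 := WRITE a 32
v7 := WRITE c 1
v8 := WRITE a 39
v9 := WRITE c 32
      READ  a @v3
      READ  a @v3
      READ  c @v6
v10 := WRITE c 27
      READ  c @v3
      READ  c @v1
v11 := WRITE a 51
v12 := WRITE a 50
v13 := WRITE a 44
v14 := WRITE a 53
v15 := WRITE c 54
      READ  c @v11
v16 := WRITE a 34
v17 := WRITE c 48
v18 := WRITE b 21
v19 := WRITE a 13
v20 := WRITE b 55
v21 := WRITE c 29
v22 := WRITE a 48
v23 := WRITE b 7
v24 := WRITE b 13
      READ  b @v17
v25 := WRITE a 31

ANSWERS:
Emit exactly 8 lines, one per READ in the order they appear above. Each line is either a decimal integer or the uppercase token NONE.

v1: WRITE c=23  (c history now [(1, 23)])
v2: WRITE c=51  (c history now [(1, 23), (2, 51)])
READ a @v1: history=[] -> no version <= 1 -> NONE
v3: WRITE b=47  (b history now [(3, 47)])
v4: WRITE a=43  (a history now [(4, 43)])
v5: WRITE a=8  (a history now [(4, 43), (5, 8)])
v6: WRITE a=32  (a history now [(4, 43), (5, 8), (6, 32)])
v7: WRITE c=1  (c history now [(1, 23), (2, 51), (7, 1)])
v8: WRITE a=39  (a history now [(4, 43), (5, 8), (6, 32), (8, 39)])
v9: WRITE c=32  (c history now [(1, 23), (2, 51), (7, 1), (9, 32)])
READ a @v3: history=[(4, 43), (5, 8), (6, 32), (8, 39)] -> no version <= 3 -> NONE
READ a @v3: history=[(4, 43), (5, 8), (6, 32), (8, 39)] -> no version <= 3 -> NONE
READ c @v6: history=[(1, 23), (2, 51), (7, 1), (9, 32)] -> pick v2 -> 51
v10: WRITE c=27  (c history now [(1, 23), (2, 51), (7, 1), (9, 32), (10, 27)])
READ c @v3: history=[(1, 23), (2, 51), (7, 1), (9, 32), (10, 27)] -> pick v2 -> 51
READ c @v1: history=[(1, 23), (2, 51), (7, 1), (9, 32), (10, 27)] -> pick v1 -> 23
v11: WRITE a=51  (a history now [(4, 43), (5, 8), (6, 32), (8, 39), (11, 51)])
v12: WRITE a=50  (a history now [(4, 43), (5, 8), (6, 32), (8, 39), (11, 51), (12, 50)])
v13: WRITE a=44  (a history now [(4, 43), (5, 8), (6, 32), (8, 39), (11, 51), (12, 50), (13, 44)])
v14: WRITE a=53  (a history now [(4, 43), (5, 8), (6, 32), (8, 39), (11, 51), (12, 50), (13, 44), (14, 53)])
v15: WRITE c=54  (c history now [(1, 23), (2, 51), (7, 1), (9, 32), (10, 27), (15, 54)])
READ c @v11: history=[(1, 23), (2, 51), (7, 1), (9, 32), (10, 27), (15, 54)] -> pick v10 -> 27
v16: WRITE a=34  (a history now [(4, 43), (5, 8), (6, 32), (8, 39), (11, 51), (12, 50), (13, 44), (14, 53), (16, 34)])
v17: WRITE c=48  (c history now [(1, 23), (2, 51), (7, 1), (9, 32), (10, 27), (15, 54), (17, 48)])
v18: WRITE b=21  (b history now [(3, 47), (18, 21)])
v19: WRITE a=13  (a history now [(4, 43), (5, 8), (6, 32), (8, 39), (11, 51), (12, 50), (13, 44), (14, 53), (16, 34), (19, 13)])
v20: WRITE b=55  (b history now [(3, 47), (18, 21), (20, 55)])
v21: WRITE c=29  (c history now [(1, 23), (2, 51), (7, 1), (9, 32), (10, 27), (15, 54), (17, 48), (21, 29)])
v22: WRITE a=48  (a history now [(4, 43), (5, 8), (6, 32), (8, 39), (11, 51), (12, 50), (13, 44), (14, 53), (16, 34), (19, 13), (22, 48)])
v23: WRITE b=7  (b history now [(3, 47), (18, 21), (20, 55), (23, 7)])
v24: WRITE b=13  (b history now [(3, 47), (18, 21), (20, 55), (23, 7), (24, 13)])
READ b @v17: history=[(3, 47), (18, 21), (20, 55), (23, 7), (24, 13)] -> pick v3 -> 47
v25: WRITE a=31  (a history now [(4, 43), (5, 8), (6, 32), (8, 39), (11, 51), (12, 50), (13, 44), (14, 53), (16, 34), (19, 13), (22, 48), (25, 31)])

Answer: NONE
NONE
NONE
51
51
23
27
47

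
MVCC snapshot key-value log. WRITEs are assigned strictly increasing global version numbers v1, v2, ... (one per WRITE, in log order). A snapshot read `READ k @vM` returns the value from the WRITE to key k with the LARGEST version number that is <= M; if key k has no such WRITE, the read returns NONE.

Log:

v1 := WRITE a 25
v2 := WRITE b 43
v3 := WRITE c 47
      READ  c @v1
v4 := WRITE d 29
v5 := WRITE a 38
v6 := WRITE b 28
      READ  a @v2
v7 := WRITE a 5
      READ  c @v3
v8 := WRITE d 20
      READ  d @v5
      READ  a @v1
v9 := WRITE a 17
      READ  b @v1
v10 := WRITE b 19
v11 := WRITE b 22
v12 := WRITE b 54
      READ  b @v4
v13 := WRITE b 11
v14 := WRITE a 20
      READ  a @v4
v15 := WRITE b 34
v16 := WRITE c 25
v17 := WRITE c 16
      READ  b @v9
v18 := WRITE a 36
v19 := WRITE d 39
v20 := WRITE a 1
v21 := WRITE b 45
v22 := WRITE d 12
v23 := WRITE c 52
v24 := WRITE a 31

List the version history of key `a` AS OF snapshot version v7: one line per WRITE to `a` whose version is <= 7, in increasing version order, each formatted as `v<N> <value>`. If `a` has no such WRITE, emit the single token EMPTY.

Scan writes for key=a with version <= 7:
  v1 WRITE a 25 -> keep
  v2 WRITE b 43 -> skip
  v3 WRITE c 47 -> skip
  v4 WRITE d 29 -> skip
  v5 WRITE a 38 -> keep
  v6 WRITE b 28 -> skip
  v7 WRITE a 5 -> keep
  v8 WRITE d 20 -> skip
  v9 WRITE a 17 -> drop (> snap)
  v10 WRITE b 19 -> skip
  v11 WRITE b 22 -> skip
  v12 WRITE b 54 -> skip
  v13 WRITE b 11 -> skip
  v14 WRITE a 20 -> drop (> snap)
  v15 WRITE b 34 -> skip
  v16 WRITE c 25 -> skip
  v17 WRITE c 16 -> skip
  v18 WRITE a 36 -> drop (> snap)
  v19 WRITE d 39 -> skip
  v20 WRITE a 1 -> drop (> snap)
  v21 WRITE b 45 -> skip
  v22 WRITE d 12 -> skip
  v23 WRITE c 52 -> skip
  v24 WRITE a 31 -> drop (> snap)
Collected: [(1, 25), (5, 38), (7, 5)]

Answer: v1 25
v5 38
v7 5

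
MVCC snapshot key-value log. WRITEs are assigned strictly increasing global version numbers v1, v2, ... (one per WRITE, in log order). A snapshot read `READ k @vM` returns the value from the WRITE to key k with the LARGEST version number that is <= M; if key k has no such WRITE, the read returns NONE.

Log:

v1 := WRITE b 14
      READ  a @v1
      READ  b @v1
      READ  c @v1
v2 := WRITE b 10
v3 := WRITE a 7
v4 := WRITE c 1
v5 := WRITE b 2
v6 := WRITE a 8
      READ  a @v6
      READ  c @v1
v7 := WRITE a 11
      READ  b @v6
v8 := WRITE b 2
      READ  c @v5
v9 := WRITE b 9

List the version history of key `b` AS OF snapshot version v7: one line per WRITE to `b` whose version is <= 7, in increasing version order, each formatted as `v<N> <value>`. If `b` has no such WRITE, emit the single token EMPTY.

Scan writes for key=b with version <= 7:
  v1 WRITE b 14 -> keep
  v2 WRITE b 10 -> keep
  v3 WRITE a 7 -> skip
  v4 WRITE c 1 -> skip
  v5 WRITE b 2 -> keep
  v6 WRITE a 8 -> skip
  v7 WRITE a 11 -> skip
  v8 WRITE b 2 -> drop (> snap)
  v9 WRITE b 9 -> drop (> snap)
Collected: [(1, 14), (2, 10), (5, 2)]

Answer: v1 14
v2 10
v5 2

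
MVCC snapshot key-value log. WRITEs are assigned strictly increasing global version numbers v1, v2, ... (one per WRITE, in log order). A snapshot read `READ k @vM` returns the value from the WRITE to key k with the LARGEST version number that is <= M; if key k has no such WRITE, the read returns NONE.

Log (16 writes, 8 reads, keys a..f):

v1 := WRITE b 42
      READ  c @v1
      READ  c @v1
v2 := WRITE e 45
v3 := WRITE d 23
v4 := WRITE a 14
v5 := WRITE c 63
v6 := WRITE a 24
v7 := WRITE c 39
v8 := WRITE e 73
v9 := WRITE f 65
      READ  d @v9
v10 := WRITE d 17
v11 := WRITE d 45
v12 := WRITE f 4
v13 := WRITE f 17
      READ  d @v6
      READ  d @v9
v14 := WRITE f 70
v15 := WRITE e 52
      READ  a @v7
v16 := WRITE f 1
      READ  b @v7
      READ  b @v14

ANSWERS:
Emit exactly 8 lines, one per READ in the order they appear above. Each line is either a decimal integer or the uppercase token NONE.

Answer: NONE
NONE
23
23
23
24
42
42

Derivation:
v1: WRITE b=42  (b history now [(1, 42)])
READ c @v1: history=[] -> no version <= 1 -> NONE
READ c @v1: history=[] -> no version <= 1 -> NONE
v2: WRITE e=45  (e history now [(2, 45)])
v3: WRITE d=23  (d history now [(3, 23)])
v4: WRITE a=14  (a history now [(4, 14)])
v5: WRITE c=63  (c history now [(5, 63)])
v6: WRITE a=24  (a history now [(4, 14), (6, 24)])
v7: WRITE c=39  (c history now [(5, 63), (7, 39)])
v8: WRITE e=73  (e history now [(2, 45), (8, 73)])
v9: WRITE f=65  (f history now [(9, 65)])
READ d @v9: history=[(3, 23)] -> pick v3 -> 23
v10: WRITE d=17  (d history now [(3, 23), (10, 17)])
v11: WRITE d=45  (d history now [(3, 23), (10, 17), (11, 45)])
v12: WRITE f=4  (f history now [(9, 65), (12, 4)])
v13: WRITE f=17  (f history now [(9, 65), (12, 4), (13, 17)])
READ d @v6: history=[(3, 23), (10, 17), (11, 45)] -> pick v3 -> 23
READ d @v9: history=[(3, 23), (10, 17), (11, 45)] -> pick v3 -> 23
v14: WRITE f=70  (f history now [(9, 65), (12, 4), (13, 17), (14, 70)])
v15: WRITE e=52  (e history now [(2, 45), (8, 73), (15, 52)])
READ a @v7: history=[(4, 14), (6, 24)] -> pick v6 -> 24
v16: WRITE f=1  (f history now [(9, 65), (12, 4), (13, 17), (14, 70), (16, 1)])
READ b @v7: history=[(1, 42)] -> pick v1 -> 42
READ b @v14: history=[(1, 42)] -> pick v1 -> 42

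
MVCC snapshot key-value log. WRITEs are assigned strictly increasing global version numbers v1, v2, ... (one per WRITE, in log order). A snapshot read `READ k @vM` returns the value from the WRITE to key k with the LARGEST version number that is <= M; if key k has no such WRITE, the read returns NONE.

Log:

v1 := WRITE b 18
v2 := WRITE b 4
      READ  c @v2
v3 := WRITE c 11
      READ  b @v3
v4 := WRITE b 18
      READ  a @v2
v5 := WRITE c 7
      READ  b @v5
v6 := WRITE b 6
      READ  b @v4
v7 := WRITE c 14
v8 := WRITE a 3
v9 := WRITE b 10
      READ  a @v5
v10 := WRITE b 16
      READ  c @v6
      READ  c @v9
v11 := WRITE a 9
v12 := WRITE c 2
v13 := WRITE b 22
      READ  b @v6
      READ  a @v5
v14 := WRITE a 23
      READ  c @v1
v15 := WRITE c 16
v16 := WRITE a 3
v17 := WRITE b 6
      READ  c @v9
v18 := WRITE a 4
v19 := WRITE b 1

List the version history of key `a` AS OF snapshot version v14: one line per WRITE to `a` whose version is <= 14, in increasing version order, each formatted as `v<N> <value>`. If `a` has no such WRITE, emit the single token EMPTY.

Scan writes for key=a with version <= 14:
  v1 WRITE b 18 -> skip
  v2 WRITE b 4 -> skip
  v3 WRITE c 11 -> skip
  v4 WRITE b 18 -> skip
  v5 WRITE c 7 -> skip
  v6 WRITE b 6 -> skip
  v7 WRITE c 14 -> skip
  v8 WRITE a 3 -> keep
  v9 WRITE b 10 -> skip
  v10 WRITE b 16 -> skip
  v11 WRITE a 9 -> keep
  v12 WRITE c 2 -> skip
  v13 WRITE b 22 -> skip
  v14 WRITE a 23 -> keep
  v15 WRITE c 16 -> skip
  v16 WRITE a 3 -> drop (> snap)
  v17 WRITE b 6 -> skip
  v18 WRITE a 4 -> drop (> snap)
  v19 WRITE b 1 -> skip
Collected: [(8, 3), (11, 9), (14, 23)]

Answer: v8 3
v11 9
v14 23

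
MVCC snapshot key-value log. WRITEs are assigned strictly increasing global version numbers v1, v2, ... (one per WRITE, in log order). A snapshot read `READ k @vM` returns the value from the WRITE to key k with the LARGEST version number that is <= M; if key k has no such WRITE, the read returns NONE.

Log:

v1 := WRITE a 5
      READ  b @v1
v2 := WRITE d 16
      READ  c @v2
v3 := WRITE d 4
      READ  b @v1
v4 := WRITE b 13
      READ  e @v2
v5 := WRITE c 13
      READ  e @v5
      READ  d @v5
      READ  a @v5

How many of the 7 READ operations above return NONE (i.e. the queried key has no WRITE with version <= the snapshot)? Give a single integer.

Answer: 5

Derivation:
v1: WRITE a=5  (a history now [(1, 5)])
READ b @v1: history=[] -> no version <= 1 -> NONE
v2: WRITE d=16  (d history now [(2, 16)])
READ c @v2: history=[] -> no version <= 2 -> NONE
v3: WRITE d=4  (d history now [(2, 16), (3, 4)])
READ b @v1: history=[] -> no version <= 1 -> NONE
v4: WRITE b=13  (b history now [(4, 13)])
READ e @v2: history=[] -> no version <= 2 -> NONE
v5: WRITE c=13  (c history now [(5, 13)])
READ e @v5: history=[] -> no version <= 5 -> NONE
READ d @v5: history=[(2, 16), (3, 4)] -> pick v3 -> 4
READ a @v5: history=[(1, 5)] -> pick v1 -> 5
Read results in order: ['NONE', 'NONE', 'NONE', 'NONE', 'NONE', '4', '5']
NONE count = 5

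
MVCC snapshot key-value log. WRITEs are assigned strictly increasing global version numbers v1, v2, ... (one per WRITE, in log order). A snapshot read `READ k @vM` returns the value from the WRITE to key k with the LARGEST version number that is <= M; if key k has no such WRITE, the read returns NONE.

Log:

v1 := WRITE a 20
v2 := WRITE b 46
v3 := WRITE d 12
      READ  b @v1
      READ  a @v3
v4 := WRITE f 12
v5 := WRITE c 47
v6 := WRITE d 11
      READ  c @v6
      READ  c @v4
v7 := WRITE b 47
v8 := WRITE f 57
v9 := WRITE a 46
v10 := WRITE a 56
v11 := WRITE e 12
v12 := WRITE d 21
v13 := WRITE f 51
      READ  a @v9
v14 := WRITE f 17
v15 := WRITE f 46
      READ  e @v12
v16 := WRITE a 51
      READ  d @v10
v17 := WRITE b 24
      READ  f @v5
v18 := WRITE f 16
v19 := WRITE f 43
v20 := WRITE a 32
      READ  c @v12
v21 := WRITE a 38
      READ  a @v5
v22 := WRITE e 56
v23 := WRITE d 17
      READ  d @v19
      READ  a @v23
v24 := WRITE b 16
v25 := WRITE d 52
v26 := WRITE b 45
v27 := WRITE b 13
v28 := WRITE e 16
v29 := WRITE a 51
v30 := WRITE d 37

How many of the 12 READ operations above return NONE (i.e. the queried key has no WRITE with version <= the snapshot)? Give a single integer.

Answer: 2

Derivation:
v1: WRITE a=20  (a history now [(1, 20)])
v2: WRITE b=46  (b history now [(2, 46)])
v3: WRITE d=12  (d history now [(3, 12)])
READ b @v1: history=[(2, 46)] -> no version <= 1 -> NONE
READ a @v3: history=[(1, 20)] -> pick v1 -> 20
v4: WRITE f=12  (f history now [(4, 12)])
v5: WRITE c=47  (c history now [(5, 47)])
v6: WRITE d=11  (d history now [(3, 12), (6, 11)])
READ c @v6: history=[(5, 47)] -> pick v5 -> 47
READ c @v4: history=[(5, 47)] -> no version <= 4 -> NONE
v7: WRITE b=47  (b history now [(2, 46), (7, 47)])
v8: WRITE f=57  (f history now [(4, 12), (8, 57)])
v9: WRITE a=46  (a history now [(1, 20), (9, 46)])
v10: WRITE a=56  (a history now [(1, 20), (9, 46), (10, 56)])
v11: WRITE e=12  (e history now [(11, 12)])
v12: WRITE d=21  (d history now [(3, 12), (6, 11), (12, 21)])
v13: WRITE f=51  (f history now [(4, 12), (8, 57), (13, 51)])
READ a @v9: history=[(1, 20), (9, 46), (10, 56)] -> pick v9 -> 46
v14: WRITE f=17  (f history now [(4, 12), (8, 57), (13, 51), (14, 17)])
v15: WRITE f=46  (f history now [(4, 12), (8, 57), (13, 51), (14, 17), (15, 46)])
READ e @v12: history=[(11, 12)] -> pick v11 -> 12
v16: WRITE a=51  (a history now [(1, 20), (9, 46), (10, 56), (16, 51)])
READ d @v10: history=[(3, 12), (6, 11), (12, 21)] -> pick v6 -> 11
v17: WRITE b=24  (b history now [(2, 46), (7, 47), (17, 24)])
READ f @v5: history=[(4, 12), (8, 57), (13, 51), (14, 17), (15, 46)] -> pick v4 -> 12
v18: WRITE f=16  (f history now [(4, 12), (8, 57), (13, 51), (14, 17), (15, 46), (18, 16)])
v19: WRITE f=43  (f history now [(4, 12), (8, 57), (13, 51), (14, 17), (15, 46), (18, 16), (19, 43)])
v20: WRITE a=32  (a history now [(1, 20), (9, 46), (10, 56), (16, 51), (20, 32)])
READ c @v12: history=[(5, 47)] -> pick v5 -> 47
v21: WRITE a=38  (a history now [(1, 20), (9, 46), (10, 56), (16, 51), (20, 32), (21, 38)])
READ a @v5: history=[(1, 20), (9, 46), (10, 56), (16, 51), (20, 32), (21, 38)] -> pick v1 -> 20
v22: WRITE e=56  (e history now [(11, 12), (22, 56)])
v23: WRITE d=17  (d history now [(3, 12), (6, 11), (12, 21), (23, 17)])
READ d @v19: history=[(3, 12), (6, 11), (12, 21), (23, 17)] -> pick v12 -> 21
READ a @v23: history=[(1, 20), (9, 46), (10, 56), (16, 51), (20, 32), (21, 38)] -> pick v21 -> 38
v24: WRITE b=16  (b history now [(2, 46), (7, 47), (17, 24), (24, 16)])
v25: WRITE d=52  (d history now [(3, 12), (6, 11), (12, 21), (23, 17), (25, 52)])
v26: WRITE b=45  (b history now [(2, 46), (7, 47), (17, 24), (24, 16), (26, 45)])
v27: WRITE b=13  (b history now [(2, 46), (7, 47), (17, 24), (24, 16), (26, 45), (27, 13)])
v28: WRITE e=16  (e history now [(11, 12), (22, 56), (28, 16)])
v29: WRITE a=51  (a history now [(1, 20), (9, 46), (10, 56), (16, 51), (20, 32), (21, 38), (29, 51)])
v30: WRITE d=37  (d history now [(3, 12), (6, 11), (12, 21), (23, 17), (25, 52), (30, 37)])
Read results in order: ['NONE', '20', '47', 'NONE', '46', '12', '11', '12', '47', '20', '21', '38']
NONE count = 2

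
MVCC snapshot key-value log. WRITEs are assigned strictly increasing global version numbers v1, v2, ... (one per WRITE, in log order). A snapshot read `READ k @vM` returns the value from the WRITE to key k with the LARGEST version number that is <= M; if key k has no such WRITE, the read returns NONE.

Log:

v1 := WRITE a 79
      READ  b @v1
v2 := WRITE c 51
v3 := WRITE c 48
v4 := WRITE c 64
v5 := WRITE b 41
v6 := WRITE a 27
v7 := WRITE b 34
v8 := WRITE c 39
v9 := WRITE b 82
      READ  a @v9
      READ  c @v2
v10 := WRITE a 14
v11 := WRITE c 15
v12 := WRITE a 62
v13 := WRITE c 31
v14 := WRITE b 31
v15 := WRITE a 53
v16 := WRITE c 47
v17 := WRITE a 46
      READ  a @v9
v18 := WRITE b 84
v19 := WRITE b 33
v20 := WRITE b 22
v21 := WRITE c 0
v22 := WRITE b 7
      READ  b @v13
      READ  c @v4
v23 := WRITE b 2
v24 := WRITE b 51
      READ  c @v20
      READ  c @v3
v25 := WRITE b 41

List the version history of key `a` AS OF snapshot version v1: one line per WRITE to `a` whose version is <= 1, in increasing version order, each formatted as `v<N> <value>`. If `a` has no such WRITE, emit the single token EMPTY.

Answer: v1 79

Derivation:
Scan writes for key=a with version <= 1:
  v1 WRITE a 79 -> keep
  v2 WRITE c 51 -> skip
  v3 WRITE c 48 -> skip
  v4 WRITE c 64 -> skip
  v5 WRITE b 41 -> skip
  v6 WRITE a 27 -> drop (> snap)
  v7 WRITE b 34 -> skip
  v8 WRITE c 39 -> skip
  v9 WRITE b 82 -> skip
  v10 WRITE a 14 -> drop (> snap)
  v11 WRITE c 15 -> skip
  v12 WRITE a 62 -> drop (> snap)
  v13 WRITE c 31 -> skip
  v14 WRITE b 31 -> skip
  v15 WRITE a 53 -> drop (> snap)
  v16 WRITE c 47 -> skip
  v17 WRITE a 46 -> drop (> snap)
  v18 WRITE b 84 -> skip
  v19 WRITE b 33 -> skip
  v20 WRITE b 22 -> skip
  v21 WRITE c 0 -> skip
  v22 WRITE b 7 -> skip
  v23 WRITE b 2 -> skip
  v24 WRITE b 51 -> skip
  v25 WRITE b 41 -> skip
Collected: [(1, 79)]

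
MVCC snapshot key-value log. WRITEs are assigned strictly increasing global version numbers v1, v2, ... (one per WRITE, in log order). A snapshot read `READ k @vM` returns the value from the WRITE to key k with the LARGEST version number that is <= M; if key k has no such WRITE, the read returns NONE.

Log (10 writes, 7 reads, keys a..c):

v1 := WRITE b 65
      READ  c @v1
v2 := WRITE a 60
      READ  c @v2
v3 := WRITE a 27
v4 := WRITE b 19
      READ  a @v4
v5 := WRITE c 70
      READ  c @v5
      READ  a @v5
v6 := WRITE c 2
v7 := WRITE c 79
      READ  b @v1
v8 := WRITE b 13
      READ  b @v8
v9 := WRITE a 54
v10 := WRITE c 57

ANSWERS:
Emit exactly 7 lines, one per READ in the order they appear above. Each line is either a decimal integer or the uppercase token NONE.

Answer: NONE
NONE
27
70
27
65
13

Derivation:
v1: WRITE b=65  (b history now [(1, 65)])
READ c @v1: history=[] -> no version <= 1 -> NONE
v2: WRITE a=60  (a history now [(2, 60)])
READ c @v2: history=[] -> no version <= 2 -> NONE
v3: WRITE a=27  (a history now [(2, 60), (3, 27)])
v4: WRITE b=19  (b history now [(1, 65), (4, 19)])
READ a @v4: history=[(2, 60), (3, 27)] -> pick v3 -> 27
v5: WRITE c=70  (c history now [(5, 70)])
READ c @v5: history=[(5, 70)] -> pick v5 -> 70
READ a @v5: history=[(2, 60), (3, 27)] -> pick v3 -> 27
v6: WRITE c=2  (c history now [(5, 70), (6, 2)])
v7: WRITE c=79  (c history now [(5, 70), (6, 2), (7, 79)])
READ b @v1: history=[(1, 65), (4, 19)] -> pick v1 -> 65
v8: WRITE b=13  (b history now [(1, 65), (4, 19), (8, 13)])
READ b @v8: history=[(1, 65), (4, 19), (8, 13)] -> pick v8 -> 13
v9: WRITE a=54  (a history now [(2, 60), (3, 27), (9, 54)])
v10: WRITE c=57  (c history now [(5, 70), (6, 2), (7, 79), (10, 57)])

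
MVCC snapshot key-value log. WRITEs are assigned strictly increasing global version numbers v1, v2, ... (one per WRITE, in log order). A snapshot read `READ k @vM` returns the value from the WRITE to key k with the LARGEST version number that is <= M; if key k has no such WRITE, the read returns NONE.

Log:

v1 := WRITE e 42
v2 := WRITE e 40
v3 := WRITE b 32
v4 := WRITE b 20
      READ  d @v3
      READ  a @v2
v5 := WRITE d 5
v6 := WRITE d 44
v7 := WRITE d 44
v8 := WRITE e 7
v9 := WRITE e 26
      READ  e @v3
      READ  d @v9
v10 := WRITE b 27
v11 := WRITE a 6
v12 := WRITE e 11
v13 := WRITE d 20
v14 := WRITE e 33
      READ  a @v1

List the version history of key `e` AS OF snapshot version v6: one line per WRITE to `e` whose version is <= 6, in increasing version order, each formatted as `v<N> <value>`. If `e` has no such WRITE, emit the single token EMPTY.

Scan writes for key=e with version <= 6:
  v1 WRITE e 42 -> keep
  v2 WRITE e 40 -> keep
  v3 WRITE b 32 -> skip
  v4 WRITE b 20 -> skip
  v5 WRITE d 5 -> skip
  v6 WRITE d 44 -> skip
  v7 WRITE d 44 -> skip
  v8 WRITE e 7 -> drop (> snap)
  v9 WRITE e 26 -> drop (> snap)
  v10 WRITE b 27 -> skip
  v11 WRITE a 6 -> skip
  v12 WRITE e 11 -> drop (> snap)
  v13 WRITE d 20 -> skip
  v14 WRITE e 33 -> drop (> snap)
Collected: [(1, 42), (2, 40)]

Answer: v1 42
v2 40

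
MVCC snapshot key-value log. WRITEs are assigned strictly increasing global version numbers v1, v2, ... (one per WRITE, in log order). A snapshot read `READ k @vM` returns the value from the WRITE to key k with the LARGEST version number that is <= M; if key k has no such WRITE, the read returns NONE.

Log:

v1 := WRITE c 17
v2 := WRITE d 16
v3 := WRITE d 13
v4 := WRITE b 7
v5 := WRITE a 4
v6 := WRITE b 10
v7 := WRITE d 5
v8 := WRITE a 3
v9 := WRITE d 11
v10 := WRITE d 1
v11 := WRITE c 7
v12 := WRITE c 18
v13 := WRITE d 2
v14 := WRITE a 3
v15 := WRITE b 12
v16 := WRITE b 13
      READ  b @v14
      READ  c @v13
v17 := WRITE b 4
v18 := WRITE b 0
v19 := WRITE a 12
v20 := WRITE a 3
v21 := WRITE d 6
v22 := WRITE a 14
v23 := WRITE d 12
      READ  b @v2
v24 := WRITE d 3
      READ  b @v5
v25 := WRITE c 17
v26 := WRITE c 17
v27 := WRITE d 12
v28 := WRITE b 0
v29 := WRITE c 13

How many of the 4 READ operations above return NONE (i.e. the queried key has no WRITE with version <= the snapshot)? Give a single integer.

v1: WRITE c=17  (c history now [(1, 17)])
v2: WRITE d=16  (d history now [(2, 16)])
v3: WRITE d=13  (d history now [(2, 16), (3, 13)])
v4: WRITE b=7  (b history now [(4, 7)])
v5: WRITE a=4  (a history now [(5, 4)])
v6: WRITE b=10  (b history now [(4, 7), (6, 10)])
v7: WRITE d=5  (d history now [(2, 16), (3, 13), (7, 5)])
v8: WRITE a=3  (a history now [(5, 4), (8, 3)])
v9: WRITE d=11  (d history now [(2, 16), (3, 13), (7, 5), (9, 11)])
v10: WRITE d=1  (d history now [(2, 16), (3, 13), (7, 5), (9, 11), (10, 1)])
v11: WRITE c=7  (c history now [(1, 17), (11, 7)])
v12: WRITE c=18  (c history now [(1, 17), (11, 7), (12, 18)])
v13: WRITE d=2  (d history now [(2, 16), (3, 13), (7, 5), (9, 11), (10, 1), (13, 2)])
v14: WRITE a=3  (a history now [(5, 4), (8, 3), (14, 3)])
v15: WRITE b=12  (b history now [(4, 7), (6, 10), (15, 12)])
v16: WRITE b=13  (b history now [(4, 7), (6, 10), (15, 12), (16, 13)])
READ b @v14: history=[(4, 7), (6, 10), (15, 12), (16, 13)] -> pick v6 -> 10
READ c @v13: history=[(1, 17), (11, 7), (12, 18)] -> pick v12 -> 18
v17: WRITE b=4  (b history now [(4, 7), (6, 10), (15, 12), (16, 13), (17, 4)])
v18: WRITE b=0  (b history now [(4, 7), (6, 10), (15, 12), (16, 13), (17, 4), (18, 0)])
v19: WRITE a=12  (a history now [(5, 4), (8, 3), (14, 3), (19, 12)])
v20: WRITE a=3  (a history now [(5, 4), (8, 3), (14, 3), (19, 12), (20, 3)])
v21: WRITE d=6  (d history now [(2, 16), (3, 13), (7, 5), (9, 11), (10, 1), (13, 2), (21, 6)])
v22: WRITE a=14  (a history now [(5, 4), (8, 3), (14, 3), (19, 12), (20, 3), (22, 14)])
v23: WRITE d=12  (d history now [(2, 16), (3, 13), (7, 5), (9, 11), (10, 1), (13, 2), (21, 6), (23, 12)])
READ b @v2: history=[(4, 7), (6, 10), (15, 12), (16, 13), (17, 4), (18, 0)] -> no version <= 2 -> NONE
v24: WRITE d=3  (d history now [(2, 16), (3, 13), (7, 5), (9, 11), (10, 1), (13, 2), (21, 6), (23, 12), (24, 3)])
READ b @v5: history=[(4, 7), (6, 10), (15, 12), (16, 13), (17, 4), (18, 0)] -> pick v4 -> 7
v25: WRITE c=17  (c history now [(1, 17), (11, 7), (12, 18), (25, 17)])
v26: WRITE c=17  (c history now [(1, 17), (11, 7), (12, 18), (25, 17), (26, 17)])
v27: WRITE d=12  (d history now [(2, 16), (3, 13), (7, 5), (9, 11), (10, 1), (13, 2), (21, 6), (23, 12), (24, 3), (27, 12)])
v28: WRITE b=0  (b history now [(4, 7), (6, 10), (15, 12), (16, 13), (17, 4), (18, 0), (28, 0)])
v29: WRITE c=13  (c history now [(1, 17), (11, 7), (12, 18), (25, 17), (26, 17), (29, 13)])
Read results in order: ['10', '18', 'NONE', '7']
NONE count = 1

Answer: 1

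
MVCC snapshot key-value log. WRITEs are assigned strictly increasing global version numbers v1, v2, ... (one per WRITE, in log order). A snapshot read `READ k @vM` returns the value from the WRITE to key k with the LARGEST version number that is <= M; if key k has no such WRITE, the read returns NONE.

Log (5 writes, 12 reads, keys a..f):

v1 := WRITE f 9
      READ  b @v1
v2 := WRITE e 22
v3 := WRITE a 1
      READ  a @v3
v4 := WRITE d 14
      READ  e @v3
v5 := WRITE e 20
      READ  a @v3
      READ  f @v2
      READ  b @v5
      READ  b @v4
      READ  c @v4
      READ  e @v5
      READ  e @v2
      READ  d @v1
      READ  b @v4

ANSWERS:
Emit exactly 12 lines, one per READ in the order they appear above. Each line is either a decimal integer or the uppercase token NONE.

v1: WRITE f=9  (f history now [(1, 9)])
READ b @v1: history=[] -> no version <= 1 -> NONE
v2: WRITE e=22  (e history now [(2, 22)])
v3: WRITE a=1  (a history now [(3, 1)])
READ a @v3: history=[(3, 1)] -> pick v3 -> 1
v4: WRITE d=14  (d history now [(4, 14)])
READ e @v3: history=[(2, 22)] -> pick v2 -> 22
v5: WRITE e=20  (e history now [(2, 22), (5, 20)])
READ a @v3: history=[(3, 1)] -> pick v3 -> 1
READ f @v2: history=[(1, 9)] -> pick v1 -> 9
READ b @v5: history=[] -> no version <= 5 -> NONE
READ b @v4: history=[] -> no version <= 4 -> NONE
READ c @v4: history=[] -> no version <= 4 -> NONE
READ e @v5: history=[(2, 22), (5, 20)] -> pick v5 -> 20
READ e @v2: history=[(2, 22), (5, 20)] -> pick v2 -> 22
READ d @v1: history=[(4, 14)] -> no version <= 1 -> NONE
READ b @v4: history=[] -> no version <= 4 -> NONE

Answer: NONE
1
22
1
9
NONE
NONE
NONE
20
22
NONE
NONE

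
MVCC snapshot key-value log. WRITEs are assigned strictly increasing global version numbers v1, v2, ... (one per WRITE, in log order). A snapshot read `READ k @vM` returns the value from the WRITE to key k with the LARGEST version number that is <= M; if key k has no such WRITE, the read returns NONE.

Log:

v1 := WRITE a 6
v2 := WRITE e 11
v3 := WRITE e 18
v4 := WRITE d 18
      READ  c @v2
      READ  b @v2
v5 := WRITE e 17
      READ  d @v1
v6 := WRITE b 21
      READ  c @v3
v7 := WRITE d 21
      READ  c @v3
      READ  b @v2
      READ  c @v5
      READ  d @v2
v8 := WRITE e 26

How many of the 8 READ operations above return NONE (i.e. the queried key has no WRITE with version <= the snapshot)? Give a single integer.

v1: WRITE a=6  (a history now [(1, 6)])
v2: WRITE e=11  (e history now [(2, 11)])
v3: WRITE e=18  (e history now [(2, 11), (3, 18)])
v4: WRITE d=18  (d history now [(4, 18)])
READ c @v2: history=[] -> no version <= 2 -> NONE
READ b @v2: history=[] -> no version <= 2 -> NONE
v5: WRITE e=17  (e history now [(2, 11), (3, 18), (5, 17)])
READ d @v1: history=[(4, 18)] -> no version <= 1 -> NONE
v6: WRITE b=21  (b history now [(6, 21)])
READ c @v3: history=[] -> no version <= 3 -> NONE
v7: WRITE d=21  (d history now [(4, 18), (7, 21)])
READ c @v3: history=[] -> no version <= 3 -> NONE
READ b @v2: history=[(6, 21)] -> no version <= 2 -> NONE
READ c @v5: history=[] -> no version <= 5 -> NONE
READ d @v2: history=[(4, 18), (7, 21)] -> no version <= 2 -> NONE
v8: WRITE e=26  (e history now [(2, 11), (3, 18), (5, 17), (8, 26)])
Read results in order: ['NONE', 'NONE', 'NONE', 'NONE', 'NONE', 'NONE', 'NONE', 'NONE']
NONE count = 8

Answer: 8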